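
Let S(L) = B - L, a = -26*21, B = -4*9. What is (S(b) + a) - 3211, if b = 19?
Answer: -3812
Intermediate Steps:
B = -36
a = -546
S(L) = -36 - L
(S(b) + a) - 3211 = ((-36 - 1*19) - 546) - 3211 = ((-36 - 19) - 546) - 3211 = (-55 - 546) - 3211 = -601 - 3211 = -3812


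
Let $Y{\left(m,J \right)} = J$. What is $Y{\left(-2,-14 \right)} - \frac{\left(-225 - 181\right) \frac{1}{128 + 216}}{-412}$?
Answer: $- \frac{992299}{70864} \approx -14.003$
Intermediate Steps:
$Y{\left(-2,-14 \right)} - \frac{\left(-225 - 181\right) \frac{1}{128 + 216}}{-412} = -14 - \frac{\left(-225 - 181\right) \frac{1}{128 + 216}}{-412} = -14 - - \frac{406}{344} \left(- \frac{1}{412}\right) = -14 - \left(-406\right) \frac{1}{344} \left(- \frac{1}{412}\right) = -14 - \left(- \frac{203}{172}\right) \left(- \frac{1}{412}\right) = -14 - \frac{203}{70864} = - \frac{992299}{70864}$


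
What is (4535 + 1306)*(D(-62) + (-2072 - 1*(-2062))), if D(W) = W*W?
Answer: 22394394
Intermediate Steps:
D(W) = W²
(4535 + 1306)*(D(-62) + (-2072 - 1*(-2062))) = (4535 + 1306)*((-62)² + (-2072 - 1*(-2062))) = 5841*(3844 + (-2072 + 2062)) = 5841*(3844 - 10) = 5841*3834 = 22394394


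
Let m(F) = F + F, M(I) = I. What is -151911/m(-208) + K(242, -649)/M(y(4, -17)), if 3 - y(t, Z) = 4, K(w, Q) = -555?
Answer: 382791/416 ≈ 920.17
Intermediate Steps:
y(t, Z) = -1 (y(t, Z) = 3 - 1*4 = 3 - 4 = -1)
m(F) = 2*F
-151911/m(-208) + K(242, -649)/M(y(4, -17)) = -151911/(2*(-208)) - 555/(-1) = -151911/(-416) - 555*(-1) = -151911*(-1/416) + 555 = 151911/416 + 555 = 382791/416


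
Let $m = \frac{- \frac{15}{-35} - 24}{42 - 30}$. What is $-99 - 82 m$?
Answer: $\frac{869}{14} \approx 62.071$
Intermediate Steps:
$m = - \frac{55}{28}$ ($m = \frac{\left(-15\right) \left(- \frac{1}{35}\right) - 24}{12} = \left(\frac{3}{7} - 24\right) \frac{1}{12} = \left(- \frac{165}{7}\right) \frac{1}{12} = - \frac{55}{28} \approx -1.9643$)
$-99 - 82 m = -99 - - \frac{2255}{14} = -99 + \frac{2255}{14} = \frac{869}{14}$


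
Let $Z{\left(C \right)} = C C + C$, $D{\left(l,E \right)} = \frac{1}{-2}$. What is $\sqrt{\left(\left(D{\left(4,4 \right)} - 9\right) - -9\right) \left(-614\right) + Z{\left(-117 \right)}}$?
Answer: $\sqrt{13879} \approx 117.81$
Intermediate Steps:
$D{\left(l,E \right)} = - \frac{1}{2}$
$Z{\left(C \right)} = C + C^{2}$ ($Z{\left(C \right)} = C^{2} + C = C + C^{2}$)
$\sqrt{\left(\left(D{\left(4,4 \right)} - 9\right) - -9\right) \left(-614\right) + Z{\left(-117 \right)}} = \sqrt{\left(\left(- \frac{1}{2} - 9\right) - -9\right) \left(-614\right) - 117 \left(1 - 117\right)} = \sqrt{\left(\left(- \frac{1}{2} - 9\right) + 9\right) \left(-614\right) - -13572} = \sqrt{\left(- \frac{19}{2} + 9\right) \left(-614\right) + 13572} = \sqrt{\left(- \frac{1}{2}\right) \left(-614\right) + 13572} = \sqrt{307 + 13572} = \sqrt{13879}$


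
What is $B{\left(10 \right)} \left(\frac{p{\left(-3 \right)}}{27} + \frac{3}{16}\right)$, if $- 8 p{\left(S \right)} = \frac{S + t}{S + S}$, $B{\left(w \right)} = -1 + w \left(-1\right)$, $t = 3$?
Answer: $- \frac{33}{16} \approx -2.0625$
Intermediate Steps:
$B{\left(w \right)} = -1 - w$
$p{\left(S \right)} = - \frac{3 + S}{16 S}$ ($p{\left(S \right)} = - \frac{\left(S + 3\right) \frac{1}{S + S}}{8} = - \frac{\left(3 + S\right) \frac{1}{2 S}}{8} = - \frac{\frac{1}{2} \frac{1}{S} \left(3 + S\right)}{8} = - \frac{3 + S}{16 S}$)
$B{\left(10 \right)} \left(\frac{p{\left(-3 \right)}}{27} + \frac{3}{16}\right) = \left(-1 - 10\right) \left(\frac{\frac{1}{16} \frac{1}{-3} \left(-3 - -3\right)}{27} + \frac{3}{16}\right) = \left(-1 - 10\right) \left(\frac{1}{16} \left(- \frac{1}{3}\right) \left(-3 + 3\right) \frac{1}{27} + 3 \cdot \frac{1}{16}\right) = - 11 \left(\frac{1}{16} \left(- \frac{1}{3}\right) 0 \cdot \frac{1}{27} + \frac{3}{16}\right) = - 11 \left(0 \cdot \frac{1}{27} + \frac{3}{16}\right) = - 11 \left(0 + \frac{3}{16}\right) = \left(-11\right) \frac{3}{16} = - \frac{33}{16}$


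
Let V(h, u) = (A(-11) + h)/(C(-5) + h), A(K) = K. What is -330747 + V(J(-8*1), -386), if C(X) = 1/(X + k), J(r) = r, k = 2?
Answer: -8268618/25 ≈ -3.3074e+5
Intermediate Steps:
C(X) = 1/(2 + X) (C(X) = 1/(X + 2) = 1/(2 + X))
V(h, u) = (-11 + h)/(-⅓ + h) (V(h, u) = (-11 + h)/(1/(2 - 5) + h) = (-11 + h)/(1/(-3) + h) = (-11 + h)/(-⅓ + h))
-330747 + V(J(-8*1), -386) = -330747 + 3*(-11 - 8*1)/(-1 + 3*(-8*1)) = -330747 + 3*(-11 - 8)/(-1 + 3*(-8)) = -330747 + 3*(-19)/(-1 - 24) = -330747 + 3*(-19)/(-25) = -330747 + 3*(-1/25)*(-19) = -330747 + 57/25 = -8268618/25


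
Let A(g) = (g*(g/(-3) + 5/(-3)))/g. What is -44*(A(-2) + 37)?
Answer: -1584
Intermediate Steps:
A(g) = -5/3 - g/3 (A(g) = (g*(g*(-⅓) + 5*(-⅓)))/g = (g*(-g/3 - 5/3))/g = (g*(-5/3 - g/3))/g = -5/3 - g/3)
-44*(A(-2) + 37) = -44*((-5/3 - ⅓*(-2)) + 37) = -44*((-5/3 + ⅔) + 37) = -44*(-1 + 37) = -44*36 = -1584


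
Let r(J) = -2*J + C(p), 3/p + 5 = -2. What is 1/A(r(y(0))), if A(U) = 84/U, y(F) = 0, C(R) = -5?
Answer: -5/84 ≈ -0.059524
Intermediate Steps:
p = -3/7 (p = 3/(-5 - 2) = 3/(-7) = 3*(-1/7) = -3/7 ≈ -0.42857)
r(J) = -5 - 2*J (r(J) = -2*J - 5 = -5 - 2*J)
1/A(r(y(0))) = 1/(84/(-5 - 2*0)) = 1/(84/(-5 + 0)) = 1/(84/(-5)) = 1/(84*(-1/5)) = 1/(-84/5) = -5/84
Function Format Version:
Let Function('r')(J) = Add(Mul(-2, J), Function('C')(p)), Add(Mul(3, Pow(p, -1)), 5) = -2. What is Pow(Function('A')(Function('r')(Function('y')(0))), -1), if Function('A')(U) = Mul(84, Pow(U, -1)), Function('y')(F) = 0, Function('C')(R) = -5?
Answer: Rational(-5, 84) ≈ -0.059524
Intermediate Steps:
p = Rational(-3, 7) (p = Mul(3, Pow(Add(-5, -2), -1)) = Mul(3, Pow(-7, -1)) = Mul(3, Rational(-1, 7)) = Rational(-3, 7) ≈ -0.42857)
Function('r')(J) = Add(-5, Mul(-2, J)) (Function('r')(J) = Add(Mul(-2, J), -5) = Add(-5, Mul(-2, J)))
Pow(Function('A')(Function('r')(Function('y')(0))), -1) = Pow(Mul(84, Pow(Add(-5, Mul(-2, 0)), -1)), -1) = Pow(Mul(84, Pow(Add(-5, 0), -1)), -1) = Pow(Mul(84, Pow(-5, -1)), -1) = Pow(Mul(84, Rational(-1, 5)), -1) = Pow(Rational(-84, 5), -1) = Rational(-5, 84)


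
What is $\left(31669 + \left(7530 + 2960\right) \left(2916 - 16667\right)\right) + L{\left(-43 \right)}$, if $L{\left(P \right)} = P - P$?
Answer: $-144216321$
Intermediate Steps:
$L{\left(P \right)} = 0$
$\left(31669 + \left(7530 + 2960\right) \left(2916 - 16667\right)\right) + L{\left(-43 \right)} = \left(31669 + \left(7530 + 2960\right) \left(2916 - 16667\right)\right) + 0 = \left(31669 + 10490 \left(-13751\right)\right) + 0 = \left(31669 - 144247990\right) + 0 = -144216321 + 0 = -144216321$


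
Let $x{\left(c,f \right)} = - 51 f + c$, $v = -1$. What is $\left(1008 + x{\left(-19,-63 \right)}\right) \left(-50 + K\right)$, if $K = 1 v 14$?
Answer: $-268928$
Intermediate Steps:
$x{\left(c,f \right)} = c - 51 f$
$K = -14$ ($K = 1 \left(-1\right) 14 = \left(-1\right) 14 = -14$)
$\left(1008 + x{\left(-19,-63 \right)}\right) \left(-50 + K\right) = \left(1008 - -3194\right) \left(-50 - 14\right) = \left(1008 + \left(-19 + 3213\right)\right) \left(-64\right) = \left(1008 + 3194\right) \left(-64\right) = 4202 \left(-64\right) = -268928$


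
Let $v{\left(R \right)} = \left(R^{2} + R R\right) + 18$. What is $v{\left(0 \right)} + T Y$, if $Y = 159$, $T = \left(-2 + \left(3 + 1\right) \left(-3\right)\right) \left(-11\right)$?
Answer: $24504$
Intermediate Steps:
$v{\left(R \right)} = 18 + 2 R^{2}$ ($v{\left(R \right)} = \left(R^{2} + R^{2}\right) + 18 = 2 R^{2} + 18 = 18 + 2 R^{2}$)
$T = 154$ ($T = \left(-2 + 4 \left(-3\right)\right) \left(-11\right) = \left(-2 - 12\right) \left(-11\right) = \left(-14\right) \left(-11\right) = 154$)
$v{\left(0 \right)} + T Y = \left(18 + 2 \cdot 0^{2}\right) + 154 \cdot 159 = \left(18 + 2 \cdot 0\right) + 24486 = \left(18 + 0\right) + 24486 = 18 + 24486 = 24504$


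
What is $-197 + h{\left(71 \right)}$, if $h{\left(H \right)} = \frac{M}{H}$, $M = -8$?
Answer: $- \frac{13995}{71} \approx -197.11$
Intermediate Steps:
$h{\left(H \right)} = - \frac{8}{H}$
$-197 + h{\left(71 \right)} = -197 - \frac{8}{71} = - \frac{13995}{71}$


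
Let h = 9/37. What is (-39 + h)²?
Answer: 2056356/1369 ≈ 1502.1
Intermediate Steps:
h = 9/37 (h = 9*(1/37) = 9/37 ≈ 0.24324)
(-39 + h)² = (-39 + 9/37)² = (-1434/37)² = 2056356/1369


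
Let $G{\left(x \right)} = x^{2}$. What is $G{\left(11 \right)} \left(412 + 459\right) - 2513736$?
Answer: $-2408345$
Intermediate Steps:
$G{\left(11 \right)} \left(412 + 459\right) - 2513736 = 11^{2} \left(412 + 459\right) - 2513736 = 121 \cdot 871 - 2513736 = 105391 - 2513736 = -2408345$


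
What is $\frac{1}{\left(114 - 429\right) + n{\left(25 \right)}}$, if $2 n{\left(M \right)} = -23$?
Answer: $- \frac{2}{653} \approx -0.0030628$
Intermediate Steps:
$n{\left(M \right)} = - \frac{23}{2}$ ($n{\left(M \right)} = \frac{1}{2} \left(-23\right) = - \frac{23}{2}$)
$\frac{1}{\left(114 - 429\right) + n{\left(25 \right)}} = \frac{1}{\left(114 - 429\right) - \frac{23}{2}} = \frac{1}{-315 - \frac{23}{2}} = \frac{1}{- \frac{653}{2}} = - \frac{2}{653}$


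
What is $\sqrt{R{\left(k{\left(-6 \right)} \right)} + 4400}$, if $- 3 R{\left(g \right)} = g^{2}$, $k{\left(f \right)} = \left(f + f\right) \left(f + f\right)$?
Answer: $4 i \sqrt{157} \approx 50.12 i$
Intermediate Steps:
$k{\left(f \right)} = 4 f^{2}$ ($k{\left(f \right)} = 2 f 2 f = 4 f^{2}$)
$R{\left(g \right)} = - \frac{g^{2}}{3}$
$\sqrt{R{\left(k{\left(-6 \right)} \right)} + 4400} = \sqrt{- \frac{\left(4 \left(-6\right)^{2}\right)^{2}}{3} + 4400} = \sqrt{- \frac{\left(4 \cdot 36\right)^{2}}{3} + 4400} = \sqrt{- \frac{144^{2}}{3} + 4400} = \sqrt{\left(- \frac{1}{3}\right) 20736 + 4400} = \sqrt{-6912 + 4400} = \sqrt{-2512} = 4 i \sqrt{157}$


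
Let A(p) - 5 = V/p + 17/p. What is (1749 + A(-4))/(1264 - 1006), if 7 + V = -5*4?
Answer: 1171/172 ≈ 6.8081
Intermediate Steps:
V = -27 (V = -7 - 5*4 = -7 - 20 = -27)
A(p) = 5 - 10/p (A(p) = 5 + (-27/p + 17/p) = 5 - 10/p)
(1749 + A(-4))/(1264 - 1006) = (1749 + (5 - 10/(-4)))/(1264 - 1006) = (1749 + (5 - 10*(-1/4)))/258 = (1749 + (5 + 5/2))*(1/258) = (1749 + 15/2)*(1/258) = (3513/2)*(1/258) = 1171/172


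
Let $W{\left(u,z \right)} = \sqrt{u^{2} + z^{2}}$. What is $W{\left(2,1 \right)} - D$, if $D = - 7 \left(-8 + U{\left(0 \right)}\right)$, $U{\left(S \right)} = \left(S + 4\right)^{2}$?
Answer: $56 + \sqrt{5} \approx 58.236$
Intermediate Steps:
$U{\left(S \right)} = \left(4 + S\right)^{2}$
$D = -56$ ($D = - 7 \left(-8 + \left(4 + 0\right)^{2}\right) = - 7 \left(-8 + 4^{2}\right) = - 7 \left(-8 + 16\right) = \left(-7\right) 8 = -56$)
$W{\left(2,1 \right)} - D = \sqrt{2^{2} + 1^{2}} - -56 = \sqrt{4 + 1} + 56 = \sqrt{5} + 56 = 56 + \sqrt{5}$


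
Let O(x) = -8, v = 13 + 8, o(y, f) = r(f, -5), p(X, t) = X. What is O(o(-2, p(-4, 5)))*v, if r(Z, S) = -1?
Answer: -168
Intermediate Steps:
o(y, f) = -1
v = 21
O(o(-2, p(-4, 5)))*v = -8*21 = -168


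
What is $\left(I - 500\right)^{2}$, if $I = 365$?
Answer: $18225$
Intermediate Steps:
$\left(I - 500\right)^{2} = \left(365 - 500\right)^{2} = \left(-135\right)^{2} = 18225$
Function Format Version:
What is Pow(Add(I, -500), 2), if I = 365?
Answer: 18225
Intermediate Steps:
Pow(Add(I, -500), 2) = Pow(Add(365, -500), 2) = Pow(-135, 2) = 18225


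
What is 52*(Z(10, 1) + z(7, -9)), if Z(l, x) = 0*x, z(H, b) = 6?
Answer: 312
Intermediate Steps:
Z(l, x) = 0
52*(Z(10, 1) + z(7, -9)) = 52*(0 + 6) = 52*6 = 312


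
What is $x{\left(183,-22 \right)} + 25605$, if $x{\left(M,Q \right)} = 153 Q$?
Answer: $22239$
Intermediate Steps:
$x{\left(183,-22 \right)} + 25605 = 153 \left(-22\right) + 25605 = -3366 + 25605 = 22239$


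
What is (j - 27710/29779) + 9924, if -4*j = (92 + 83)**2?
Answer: 270014469/119116 ≈ 2266.8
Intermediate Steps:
j = -30625/4 (j = -(92 + 83)**2/4 = -1/4*175**2 = -1/4*30625 = -30625/4 ≈ -7656.3)
(j - 27710/29779) + 9924 = (-30625/4 - 27710/29779) + 9924 = -912092715/119116 + 9924 = 270014469/119116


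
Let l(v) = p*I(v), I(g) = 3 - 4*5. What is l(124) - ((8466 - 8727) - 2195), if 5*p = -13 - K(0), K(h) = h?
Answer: 12501/5 ≈ 2500.2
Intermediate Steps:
I(g) = -17 (I(g) = 3 - 20 = -17)
p = -13/5 (p = (-13 - 1*0)/5 = (-13 + 0)/5 = (⅕)*(-13) = -13/5 ≈ -2.6000)
l(v) = 221/5 (l(v) = -13/5*(-17) = 221/5)
l(124) - ((8466 - 8727) - 2195) = 221/5 - ((8466 - 8727) - 2195) = 221/5 - (-261 - 2195) = 221/5 - 1*(-2456) = 221/5 + 2456 = 12501/5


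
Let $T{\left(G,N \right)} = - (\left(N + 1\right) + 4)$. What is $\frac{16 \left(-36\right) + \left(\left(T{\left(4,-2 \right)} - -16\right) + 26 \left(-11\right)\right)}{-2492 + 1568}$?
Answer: $\frac{283}{308} \approx 0.91883$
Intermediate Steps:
$T{\left(G,N \right)} = -5 - N$ ($T{\left(G,N \right)} = - (\left(1 + N\right) + 4) = - (5 + N) = -5 - N$)
$\frac{16 \left(-36\right) + \left(\left(T{\left(4,-2 \right)} - -16\right) + 26 \left(-11\right)\right)}{-2492 + 1568} = \frac{16 \left(-36\right) + \left(\left(\left(-5 - -2\right) - -16\right) + 26 \left(-11\right)\right)}{-2492 + 1568} = \frac{-576 + \left(\left(\left(-5 + 2\right) + 16\right) - 286\right)}{-924} = \left(-576 + \left(\left(-3 + 16\right) - 286\right)\right) \left(- \frac{1}{924}\right) = \left(-576 + \left(13 - 286\right)\right) \left(- \frac{1}{924}\right) = \left(-576 - 273\right) \left(- \frac{1}{924}\right) = \left(-849\right) \left(- \frac{1}{924}\right) = \frac{283}{308}$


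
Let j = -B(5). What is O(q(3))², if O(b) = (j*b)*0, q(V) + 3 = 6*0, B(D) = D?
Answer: 0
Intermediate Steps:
q(V) = -3 (q(V) = -3 + 6*0 = -3 + 0 = -3)
j = -5 (j = -1*5 = -5)
O(b) = 0 (O(b) = -5*b*0 = 0)
O(q(3))² = 0² = 0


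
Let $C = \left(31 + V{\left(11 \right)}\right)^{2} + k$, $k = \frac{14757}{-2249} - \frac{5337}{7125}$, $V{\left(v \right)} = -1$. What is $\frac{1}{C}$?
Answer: $\frac{5341375}{4768188654} \approx 0.0011202$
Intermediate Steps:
$k = - \frac{39048846}{5341375}$ ($k = 14757 \left(- \frac{1}{2249}\right) - \frac{1779}{2375} = - \frac{14757}{2249} - \frac{1779}{2375} = - \frac{39048846}{5341375} \approx -7.3106$)
$C = \frac{4768188654}{5341375}$ ($C = \left(31 - 1\right)^{2} - \frac{39048846}{5341375} = 30^{2} - \frac{39048846}{5341375} = 900 - \frac{39048846}{5341375} = \frac{4768188654}{5341375} \approx 892.69$)
$\frac{1}{C} = \frac{1}{\frac{4768188654}{5341375}} = \frac{5341375}{4768188654}$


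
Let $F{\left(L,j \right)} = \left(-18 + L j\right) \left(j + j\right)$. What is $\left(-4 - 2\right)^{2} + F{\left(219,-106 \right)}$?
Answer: $4925220$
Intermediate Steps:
$F{\left(L,j \right)} = 2 j \left(-18 + L j\right)$ ($F{\left(L,j \right)} = \left(-18 + L j\right) 2 j = 2 j \left(-18 + L j\right)$)
$\left(-4 - 2\right)^{2} + F{\left(219,-106 \right)} = \left(-4 - 2\right)^{2} + 2 \left(-106\right) \left(-18 + 219 \left(-106\right)\right) = \left(-6\right)^{2} + 2 \left(-106\right) \left(-18 - 23214\right) = 36 + 2 \left(-106\right) \left(-23232\right) = 36 + 4925184 = 4925220$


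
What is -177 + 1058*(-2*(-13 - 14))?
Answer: 56955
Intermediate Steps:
-177 + 1058*(-2*(-13 - 14)) = -177 + 1058*(-2*(-27)) = -177 + 1058*54 = -177 + 57132 = 56955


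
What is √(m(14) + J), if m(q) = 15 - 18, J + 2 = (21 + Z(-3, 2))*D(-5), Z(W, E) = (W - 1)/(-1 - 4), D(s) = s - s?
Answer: I*√5 ≈ 2.2361*I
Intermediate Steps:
D(s) = 0
Z(W, E) = ⅕ - W/5 (Z(W, E) = (-1 + W)/(-5) = (-1 + W)*(-⅕) = ⅕ - W/5)
J = -2 (J = -2 + (21 + (⅕ - ⅕*(-3)))*0 = -2 + (21 + (⅕ + ⅗))*0 = -2 + (21 + ⅘)*0 = -2 + (109/5)*0 = -2 + 0 = -2)
m(q) = -3
√(m(14) + J) = √(-3 - 2) = √(-5) = I*√5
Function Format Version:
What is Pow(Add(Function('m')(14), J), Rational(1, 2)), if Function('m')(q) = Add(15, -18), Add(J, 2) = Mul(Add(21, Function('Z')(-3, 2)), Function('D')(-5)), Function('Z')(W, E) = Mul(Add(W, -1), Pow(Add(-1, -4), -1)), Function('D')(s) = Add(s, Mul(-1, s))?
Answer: Mul(I, Pow(5, Rational(1, 2))) ≈ Mul(2.2361, I)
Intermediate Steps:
Function('D')(s) = 0
Function('Z')(W, E) = Add(Rational(1, 5), Mul(Rational(-1, 5), W)) (Function('Z')(W, E) = Mul(Add(-1, W), Pow(-5, -1)) = Mul(Add(-1, W), Rational(-1, 5)) = Add(Rational(1, 5), Mul(Rational(-1, 5), W)))
J = -2 (J = Add(-2, Mul(Add(21, Add(Rational(1, 5), Mul(Rational(-1, 5), -3))), 0)) = Add(-2, Mul(Add(21, Add(Rational(1, 5), Rational(3, 5))), 0)) = Add(-2, Mul(Add(21, Rational(4, 5)), 0)) = Add(-2, Mul(Rational(109, 5), 0)) = Add(-2, 0) = -2)
Function('m')(q) = -3
Pow(Add(Function('m')(14), J), Rational(1, 2)) = Pow(Add(-3, -2), Rational(1, 2)) = Pow(-5, Rational(1, 2)) = Mul(I, Pow(5, Rational(1, 2)))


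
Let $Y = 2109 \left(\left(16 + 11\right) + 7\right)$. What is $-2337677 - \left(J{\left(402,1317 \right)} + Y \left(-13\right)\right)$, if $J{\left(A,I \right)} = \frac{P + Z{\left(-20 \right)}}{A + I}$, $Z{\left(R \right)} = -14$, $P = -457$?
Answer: $- \frac{805350770}{573} \approx -1.4055 \cdot 10^{6}$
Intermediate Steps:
$J{\left(A,I \right)} = - \frac{471}{A + I}$ ($J{\left(A,I \right)} = \frac{-457 - 14}{A + I} = - \frac{471}{A + I}$)
$Y = 71706$ ($Y = 2109 \left(27 + 7\right) = 2109 \cdot 34 = 71706$)
$-2337677 - \left(J{\left(402,1317 \right)} + Y \left(-13\right)\right) = -2337677 - \left(- \frac{471}{402 + 1317} + 71706 \left(-13\right)\right) = -2337677 - \left(- \frac{471}{1719} - 932178\right) = -2337677 - \left(\left(-471\right) \frac{1}{1719} - 932178\right) = -2337677 - \left(- \frac{157}{573} - 932178\right) = -2337677 - - \frac{534138151}{573} = -2337677 + \frac{534138151}{573} = - \frac{805350770}{573}$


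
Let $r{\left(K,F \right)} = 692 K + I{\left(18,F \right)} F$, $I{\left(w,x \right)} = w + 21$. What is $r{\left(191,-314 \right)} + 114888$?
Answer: $234814$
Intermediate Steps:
$I{\left(w,x \right)} = 21 + w$
$r{\left(K,F \right)} = 39 F + 692 K$ ($r{\left(K,F \right)} = 692 K + \left(21 + 18\right) F = 692 K + 39 F = 39 F + 692 K$)
$r{\left(191,-314 \right)} + 114888 = \left(39 \left(-314\right) + 692 \cdot 191\right) + 114888 = \left(-12246 + 132172\right) + 114888 = 119926 + 114888 = 234814$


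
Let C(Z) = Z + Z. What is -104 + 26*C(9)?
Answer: 364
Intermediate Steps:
C(Z) = 2*Z
-104 + 26*C(9) = -104 + 26*(2*9) = -104 + 26*18 = -104 + 468 = 364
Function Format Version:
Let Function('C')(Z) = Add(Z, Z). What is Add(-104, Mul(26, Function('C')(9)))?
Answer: 364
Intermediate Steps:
Function('C')(Z) = Mul(2, Z)
Add(-104, Mul(26, Function('C')(9))) = Add(-104, Mul(26, Mul(2, 9))) = Add(-104, Mul(26, 18)) = Add(-104, 468) = 364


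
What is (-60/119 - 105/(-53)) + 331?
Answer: 2096932/6307 ≈ 332.48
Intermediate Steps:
(-60/119 - 105/(-53)) + 331 = (-60*1/119 - 105*(-1/53)) + 331 = (-60/119 + 105/53) + 331 = 9315/6307 + 331 = 2096932/6307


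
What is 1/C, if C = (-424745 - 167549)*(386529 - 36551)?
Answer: -1/207289869532 ≈ -4.8242e-12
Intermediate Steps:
C = -207289869532 (C = -592294*349978 = -207289869532)
1/C = 1/(-207289869532) = -1/207289869532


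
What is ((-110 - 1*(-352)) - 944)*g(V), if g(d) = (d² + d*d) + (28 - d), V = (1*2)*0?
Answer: -19656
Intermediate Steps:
V = 0 (V = 2*0 = 0)
g(d) = 28 - d + 2*d² (g(d) = (d² + d²) + (28 - d) = 2*d² + (28 - d) = 28 - d + 2*d²)
((-110 - 1*(-352)) - 944)*g(V) = ((-110 - 1*(-352)) - 944)*(28 - 1*0 + 2*0²) = ((-110 + 352) - 944)*(28 + 0 + 2*0) = (242 - 944)*(28 + 0 + 0) = -702*28 = -19656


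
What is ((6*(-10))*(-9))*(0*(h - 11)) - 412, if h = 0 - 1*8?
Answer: -412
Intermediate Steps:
h = -8 (h = 0 - 8 = -8)
((6*(-10))*(-9))*(0*(h - 11)) - 412 = ((6*(-10))*(-9))*(0*(-8 - 11)) - 412 = (-60*(-9))*(0*(-19)) - 412 = 540*0 - 412 = 0 - 412 = -412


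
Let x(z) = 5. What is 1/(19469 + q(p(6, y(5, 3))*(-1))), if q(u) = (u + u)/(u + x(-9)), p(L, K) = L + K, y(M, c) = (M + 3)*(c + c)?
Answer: 49/954089 ≈ 5.1358e-5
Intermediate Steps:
y(M, c) = 2*c*(3 + M) (y(M, c) = (3 + M)*(2*c) = 2*c*(3 + M))
p(L, K) = K + L
q(u) = 2*u/(5 + u) (q(u) = (u + u)/(u + 5) = (2*u)/(5 + u) = 2*u/(5 + u))
1/(19469 + q(p(6, y(5, 3))*(-1))) = 1/(19469 + 2*((2*3*(3 + 5) + 6)*(-1))/(5 + (2*3*(3 + 5) + 6)*(-1))) = 1/(19469 + 2*((2*3*8 + 6)*(-1))/(5 + (2*3*8 + 6)*(-1))) = 1/(19469 + 2*((48 + 6)*(-1))/(5 + (48 + 6)*(-1))) = 1/(19469 + 2*(54*(-1))/(5 + 54*(-1))) = 1/(19469 + 2*(-54)/(5 - 54)) = 1/(19469 + 2*(-54)/(-49)) = 1/(19469 + 2*(-54)*(-1/49)) = 1/(19469 + 108/49) = 1/(954089/49) = 49/954089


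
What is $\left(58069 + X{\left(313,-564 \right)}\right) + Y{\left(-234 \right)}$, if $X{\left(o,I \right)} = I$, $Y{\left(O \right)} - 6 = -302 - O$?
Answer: $57443$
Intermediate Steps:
$Y{\left(O \right)} = -296 - O$ ($Y{\left(O \right)} = 6 - \left(302 + O\right) = -296 - O$)
$\left(58069 + X{\left(313,-564 \right)}\right) + Y{\left(-234 \right)} = \left(58069 - 564\right) - 62 = 57505 + \left(-296 + 234\right) = 57505 - 62 = 57443$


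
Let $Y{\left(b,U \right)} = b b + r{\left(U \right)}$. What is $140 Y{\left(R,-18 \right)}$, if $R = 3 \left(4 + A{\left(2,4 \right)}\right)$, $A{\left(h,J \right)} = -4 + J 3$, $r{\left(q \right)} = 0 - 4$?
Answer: $180880$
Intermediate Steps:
$r{\left(q \right)} = -4$ ($r{\left(q \right)} = 0 - 4 = -4$)
$A{\left(h,J \right)} = -4 + 3 J$
$R = 36$ ($R = 3 \left(4 + \left(-4 + 3 \cdot 4\right)\right) = 3 \left(4 + \left(-4 + 12\right)\right) = 3 \left(4 + 8\right) = 3 \cdot 12 = 36$)
$Y{\left(b,U \right)} = -4 + b^{2}$ ($Y{\left(b,U \right)} = b b - 4 = b^{2} - 4 = -4 + b^{2}$)
$140 Y{\left(R,-18 \right)} = 140 \left(-4 + 36^{2}\right) = 140 \left(-4 + 1296\right) = 140 \cdot 1292 = 180880$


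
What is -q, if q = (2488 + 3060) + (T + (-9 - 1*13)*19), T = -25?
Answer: -5105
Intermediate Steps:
q = 5105 (q = (2488 + 3060) + (-25 + (-9 - 1*13)*19) = 5548 + (-25 + (-9 - 13)*19) = 5548 + (-25 - 22*19) = 5548 + (-25 - 418) = 5548 - 443 = 5105)
-q = -1*5105 = -5105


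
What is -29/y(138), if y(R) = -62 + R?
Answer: -29/76 ≈ -0.38158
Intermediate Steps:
-29/y(138) = -29/(-62 + 138) = -29/76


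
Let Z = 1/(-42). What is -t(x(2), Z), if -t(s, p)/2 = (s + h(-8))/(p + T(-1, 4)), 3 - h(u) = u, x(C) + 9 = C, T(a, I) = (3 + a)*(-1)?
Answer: -336/85 ≈ -3.9529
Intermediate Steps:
Z = -1/42 ≈ -0.023810
T(a, I) = -3 - a
x(C) = -9 + C
h(u) = 3 - u
t(s, p) = -2*(11 + s)/(-2 + p) (t(s, p) = -2*(s + (3 - 1*(-8)))/(p + (-3 - 1*(-1))) = -2*(s + (3 + 8))/(p + (-3 + 1)) = -2*(s + 11)/(p - 2) = -2*(11 + s)/(-2 + p))
-t(x(2), Z) = -2*(-11 - (-9 + 2))/(-2 - 1/42) = -2*(-11 - 1*(-7))/(-85/42) = -2*(-42)*(-11 + 7)/85 = -2*(-42)*(-4)/85 = -1*336/85 = -336/85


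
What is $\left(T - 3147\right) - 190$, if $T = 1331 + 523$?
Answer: $-1483$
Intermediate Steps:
$T = 1854$
$\left(T - 3147\right) - 190 = \left(1854 - 3147\right) - 190 = -1293 - 190 = -1483$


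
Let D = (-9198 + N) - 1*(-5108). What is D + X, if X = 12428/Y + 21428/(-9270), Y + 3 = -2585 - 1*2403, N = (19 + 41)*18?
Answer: -69742265204/23133285 ≈ -3014.8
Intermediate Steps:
N = 1080 (N = 60*18 = 1080)
Y = -4991 (Y = -3 + (-2585 - 1*2403) = -3 + (-2585 - 2403) = -3 - 4988 = -4991)
D = -3010 (D = (-9198 + 1080) - 1*(-5108) = -8118 + 5108 = -3010)
X = -111077354/23133285 (X = 12428/(-4991) + 21428/(-9270) = 12428*(-1/4991) + 21428*(-1/9270) = -12428/4991 - 10714/4635 = -111077354/23133285 ≈ -4.8016)
D + X = -3010 - 111077354/23133285 = -69742265204/23133285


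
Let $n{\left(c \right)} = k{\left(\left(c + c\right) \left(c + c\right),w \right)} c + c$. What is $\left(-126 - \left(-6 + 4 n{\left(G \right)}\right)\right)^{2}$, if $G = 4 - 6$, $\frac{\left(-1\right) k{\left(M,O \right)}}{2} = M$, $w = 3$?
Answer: $135424$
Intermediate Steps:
$k{\left(M,O \right)} = - 2 M$
$G = -2$ ($G = 4 - 6 = -2$)
$n{\left(c \right)} = c - 8 c^{3}$ ($n{\left(c \right)} = - 2 \left(c + c\right) \left(c + c\right) c + c = - 2 \cdot 2 c 2 c c + c = - 2 \cdot 4 c^{2} c + c = - 8 c^{2} c + c = - 8 c^{3} + c = c - 8 c^{3}$)
$\left(-126 - \left(-6 + 4 n{\left(G \right)}\right)\right)^{2} = \left(-126 + \left(6 - 4 \left(-2 - 8 \left(-2\right)^{3}\right)\right)\right)^{2} = \left(-126 + \left(6 - 4 \left(-2 - -64\right)\right)\right)^{2} = \left(-126 + \left(6 - 4 \left(-2 + 64\right)\right)\right)^{2} = \left(-126 + \left(6 - 248\right)\right)^{2} = \left(-126 - 242\right)^{2} = \left(-368\right)^{2} = 135424$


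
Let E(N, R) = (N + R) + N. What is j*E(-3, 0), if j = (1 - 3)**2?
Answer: -24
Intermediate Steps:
E(N, R) = R + 2*N
j = 4 (j = (-2)**2 = 4)
j*E(-3, 0) = 4*(0 + 2*(-3)) = 4*(0 - 6) = 4*(-6) = -24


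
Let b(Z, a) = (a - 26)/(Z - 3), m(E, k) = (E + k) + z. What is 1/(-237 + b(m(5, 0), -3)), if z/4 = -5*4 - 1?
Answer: -82/19405 ≈ -0.0042257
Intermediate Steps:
z = -84 (z = 4*(-5*4 - 1) = 4*(-20 - 1) = 4*(-21) = -84)
m(E, k) = -84 + E + k (m(E, k) = (E + k) - 84 = -84 + E + k)
b(Z, a) = (-26 + a)/(-3 + Z)
1/(-237 + b(m(5, 0), -3)) = 1/(-237 + (-26 - 3)/(-3 + (-84 + 5 + 0))) = 1/(-237 - 29/(-3 - 79)) = 1/(-237 - 29/(-82)) = 1/(-237 - 1/82*(-29)) = 1/(-237 + 29/82) = 1/(-19405/82) = -82/19405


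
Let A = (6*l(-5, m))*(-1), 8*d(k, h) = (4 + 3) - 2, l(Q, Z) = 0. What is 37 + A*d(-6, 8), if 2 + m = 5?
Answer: 37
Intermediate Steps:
m = 3 (m = -2 + 5 = 3)
d(k, h) = 5/8 (d(k, h) = ((4 + 3) - 2)/8 = (7 - 2)/8 = (1/8)*5 = 5/8)
A = 0 (A = (6*0)*(-1) = 0*(-1) = 0)
37 + A*d(-6, 8) = 37 + 0*(5/8) = 37 + 0 = 37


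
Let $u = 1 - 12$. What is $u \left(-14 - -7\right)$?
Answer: $77$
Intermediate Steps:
$u = -11$
$u \left(-14 - -7\right) = - 11 \left(-14 - -7\right) = - 11 \left(-14 + 7\right) = \left(-11\right) \left(-7\right) = 77$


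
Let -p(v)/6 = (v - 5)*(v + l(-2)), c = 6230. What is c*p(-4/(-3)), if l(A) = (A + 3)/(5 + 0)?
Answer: 630476/3 ≈ 2.1016e+5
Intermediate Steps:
l(A) = ⅗ + A/5 (l(A) = (3 + A)/5 = (3 + A)*(⅕) = ⅗ + A/5)
p(v) = -6*(-5 + v)*(⅕ + v) (p(v) = -6*(v - 5)*(v + (⅗ + (⅕)*(-2))) = -6*(-5 + v)*(v + (⅗ - ⅖)) = -6*(-5 + v)*(v + ⅕) = -6*(-5 + v)*(⅕ + v))
c*p(-4/(-3)) = 6230*(6 - 6*(-4/(-3))² + 144*(-4/(-3))/5) = 6230*(6 - 6*(-4*(-⅓))² + 144*(-4*(-⅓))/5) = 6230*(6 - 6*(4/3)² + (144/5)*(4/3)) = 6230*(6 - 6*16/9 + 192/5) = 6230*(6 - 32/3 + 192/5) = 6230*(506/15) = 630476/3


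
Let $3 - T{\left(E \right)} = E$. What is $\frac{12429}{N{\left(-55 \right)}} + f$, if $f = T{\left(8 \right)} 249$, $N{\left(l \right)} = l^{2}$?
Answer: $- \frac{3753696}{3025} \approx -1240.9$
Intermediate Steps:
$T{\left(E \right)} = 3 - E$
$f = -1245$ ($f = \left(3 - 8\right) 249 = \left(-5\right) 249 = -1245$)
$\frac{12429}{N{\left(-55 \right)}} + f = \frac{12429}{\left(-55\right)^{2}} - 1245 = \frac{12429}{3025} - 1245 = - \frac{3753696}{3025}$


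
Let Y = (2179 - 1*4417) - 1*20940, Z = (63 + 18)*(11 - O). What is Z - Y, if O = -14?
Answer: 25203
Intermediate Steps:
Z = 2025 (Z = (63 + 18)*(11 - 1*(-14)) = 81*(11 + 14) = 81*25 = 2025)
Y = -23178 (Y = (2179 - 4417) - 20940 = -2238 - 20940 = -23178)
Z - Y = 2025 - 1*(-23178) = 2025 + 23178 = 25203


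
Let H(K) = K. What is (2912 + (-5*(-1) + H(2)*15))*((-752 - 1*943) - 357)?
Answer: -6047244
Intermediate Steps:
(2912 + (-5*(-1) + H(2)*15))*((-752 - 1*943) - 357) = (2912 + (-5*(-1) + 2*15))*((-752 - 1*943) - 357) = (2912 + (5 + 30))*((-752 - 943) - 357) = (2912 + 35)*(-1695 - 357) = 2947*(-2052) = -6047244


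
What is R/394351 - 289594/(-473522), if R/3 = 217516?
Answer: 211598758775/93366937111 ≈ 2.2663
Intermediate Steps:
R = 652548 (R = 3*217516 = 652548)
R/394351 - 289594/(-473522) = 652548/394351 - 289594/(-473522) = 652548*(1/394351) - 289594*(-1/473522) = 652548/394351 + 144797/236761 = 211598758775/93366937111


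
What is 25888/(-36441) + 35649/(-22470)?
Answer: -626929523/272943090 ≈ -2.2969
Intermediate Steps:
25888/(-36441) + 35649/(-22470) = 25888*(-1/36441) + 35649*(-1/22470) = -25888/36441 - 11883/7490 = -626929523/272943090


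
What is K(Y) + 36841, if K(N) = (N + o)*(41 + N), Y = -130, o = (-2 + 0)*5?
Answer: 49301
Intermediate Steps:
o = -10 (o = -2*5 = -10)
K(N) = (-10 + N)*(41 + N) (K(N) = (N - 10)*(41 + N) = (-10 + N)*(41 + N))
K(Y) + 36841 = (-410 + (-130)² + 31*(-130)) + 36841 = (-410 + 16900 - 4030) + 36841 = 12460 + 36841 = 49301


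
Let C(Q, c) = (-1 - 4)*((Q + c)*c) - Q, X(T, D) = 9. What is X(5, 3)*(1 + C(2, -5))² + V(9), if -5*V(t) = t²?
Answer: 259839/5 ≈ 51968.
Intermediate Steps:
V(t) = -t²/5
C(Q, c) = -Q - 5*c*(Q + c) (C(Q, c) = -5*c*(Q + c) - Q = -Q - 5*c*(Q + c))
X(5, 3)*(1 + C(2, -5))² + V(9) = 9*(1 + (-1*2 - 5*(-5)² - 5*2*(-5)))² - ⅕*9² = 9*(1 + (-2 - 5*25 + 50))² - ⅕*81 = 9*(1 + (-2 - 125 + 50))² - 81/5 = 9*(1 - 77)² - 81/5 = 9*(-76)² - 81/5 = 9*5776 - 81/5 = 51984 - 81/5 = 259839/5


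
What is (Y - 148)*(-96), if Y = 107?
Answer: 3936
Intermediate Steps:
(Y - 148)*(-96) = (107 - 148)*(-96) = -41*(-96) = 3936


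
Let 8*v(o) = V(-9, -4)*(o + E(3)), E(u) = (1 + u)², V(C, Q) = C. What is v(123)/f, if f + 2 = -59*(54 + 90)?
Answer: 1251/67984 ≈ 0.018401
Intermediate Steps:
v(o) = -18 - 9*o/8 (v(o) = (-9*(o + (1 + 3)²))/8 = (-9*(o + 4²))/8 = (-9*(o + 16))/8 = (-9*(16 + o))/8 = (-144 - 9*o)/8 = -18 - 9*o/8)
f = -8498 (f = -2 - 59*(54 + 90) = -2 - 59*144 = -2 - 8496 = -8498)
v(123)/f = (-18 - 9/8*123)/(-8498) = (-18 - 1107/8)*(-1/8498) = -1251/8*(-1/8498) = 1251/67984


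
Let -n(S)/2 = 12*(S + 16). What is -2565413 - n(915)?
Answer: -2543069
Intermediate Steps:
n(S) = -384 - 24*S (n(S) = -24*(S + 16) = -24*(16 + S) = -2*(192 + 12*S) = -384 - 24*S)
-2565413 - n(915) = -2565413 - (-384 - 24*915) = -2565413 - (-384 - 21960) = -2565413 - 1*(-22344) = -2565413 + 22344 = -2543069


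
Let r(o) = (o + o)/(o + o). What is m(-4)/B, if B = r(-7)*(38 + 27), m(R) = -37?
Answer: -37/65 ≈ -0.56923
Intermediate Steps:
r(o) = 1 (r(o) = (2*o)/((2*o)) = (2*o)*(1/(2*o)) = 1)
B = 65 (B = 1*(38 + 27) = 1*65 = 65)
m(-4)/B = -37/65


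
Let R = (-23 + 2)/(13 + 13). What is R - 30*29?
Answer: -22641/26 ≈ -870.81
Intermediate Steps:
R = -21/26 ≈ -0.80769
R - 30*29 = -21/26 - 30*29 = -21/26 - 870 = -22641/26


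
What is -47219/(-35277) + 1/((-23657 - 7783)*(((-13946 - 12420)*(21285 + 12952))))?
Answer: 148900708388516933/111242726229305440 ≈ 1.3385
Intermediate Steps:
-47219/(-35277) + 1/((-23657 - 7783)*(((-13946 - 12420)*(21285 + 12952)))) = -47219*(-1/35277) + 1/((-31440)*((-26366*34237))) = 47219/35277 - 1/31440/(-902692742) = 47219/35277 - 1/31440*(-1/902692742) = 47219/35277 + 1/28380659808480 = 148900708388516933/111242726229305440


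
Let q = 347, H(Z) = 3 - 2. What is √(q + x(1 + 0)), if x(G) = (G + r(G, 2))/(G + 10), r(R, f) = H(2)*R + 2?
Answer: √42031/11 ≈ 18.638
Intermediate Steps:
H(Z) = 1
r(R, f) = 2 + R (r(R, f) = 1*R + 2 = R + 2 = 2 + R)
x(G) = (2 + 2*G)/(10 + G) (x(G) = (G + (2 + G))/(G + 10) = (2 + 2*G)/(10 + G))
√(q + x(1 + 0)) = √(347 + 2*(1 + (1 + 0))/(10 + (1 + 0))) = √(347 + 2*(1 + 1)/(10 + 1)) = √(347 + 2*2/11) = √(347 + 2*(1/11)*2) = √(347 + 4/11) = √(3821/11) = √42031/11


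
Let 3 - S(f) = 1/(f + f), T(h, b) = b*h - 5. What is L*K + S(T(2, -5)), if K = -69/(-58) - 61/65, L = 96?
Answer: 307043/11310 ≈ 27.148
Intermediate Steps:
T(h, b) = -5 + b*h
K = 947/3770 (K = -69*(-1/58) - 61*1/65 = 69/58 - 61/65 = 947/3770 ≈ 0.25119)
S(f) = 3 - 1/(2*f) (S(f) = 3 - 1/(f + f) = 3 - 1/(2*f))
L*K + S(T(2, -5)) = 96*(947/3770) + (3 - 1/(2*(-5 - 5*2))) = 45456/1885 + (3 - 1/(2*(-5 - 10))) = 45456/1885 + (3 - ½/(-15)) = 45456/1885 + (3 - ½*(-1/15)) = 45456/1885 + (3 + 1/30) = 45456/1885 + 91/30 = 307043/11310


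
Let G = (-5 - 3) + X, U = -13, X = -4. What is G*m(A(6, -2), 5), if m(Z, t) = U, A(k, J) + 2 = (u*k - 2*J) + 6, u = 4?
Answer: 156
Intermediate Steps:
A(k, J) = 4 - 2*J + 4*k (A(k, J) = -2 + ((4*k - 2*J) + 6) = -2 + ((-2*J + 4*k) + 6) = -2 + (6 - 2*J + 4*k) = 4 - 2*J + 4*k)
m(Z, t) = -13
G = -12 (G = (-5 - 3) - 4 = -8 - 4 = -12)
G*m(A(6, -2), 5) = -12*(-13) = 156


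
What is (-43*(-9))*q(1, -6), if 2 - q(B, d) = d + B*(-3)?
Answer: 4257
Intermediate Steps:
q(B, d) = 2 - d + 3*B (q(B, d) = 2 - (d + B*(-3)) = 2 - (d - 3*B) = 2 + (-d + 3*B) = 2 - d + 3*B)
(-43*(-9))*q(1, -6) = (-43*(-9))*(2 - 1*(-6) + 3*1) = 387*(2 + 6 + 3) = 387*11 = 4257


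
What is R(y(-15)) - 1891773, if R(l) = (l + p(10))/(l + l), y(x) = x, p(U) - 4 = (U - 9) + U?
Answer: -1891773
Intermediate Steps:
p(U) = -5 + 2*U (p(U) = 4 + ((U - 9) + U) = 4 + ((-9 + U) + U) = 4 + (-9 + 2*U) = -5 + 2*U)
R(l) = (15 + l)/(2*l) (R(l) = (l + (-5 + 2*10))/(l + l) = (l + (-5 + 20))/((2*l)) = (l + 15)*(1/(2*l)) = (15 + l)*(1/(2*l)) = (15 + l)/(2*l))
R(y(-15)) - 1891773 = (½)*(15 - 15)/(-15) - 1891773 = (½)*(-1/15)*0 - 1891773 = 0 - 1891773 = -1891773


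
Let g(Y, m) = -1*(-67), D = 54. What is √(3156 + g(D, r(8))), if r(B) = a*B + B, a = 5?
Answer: √3223 ≈ 56.771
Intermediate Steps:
r(B) = 6*B (r(B) = 5*B + B = 6*B)
g(Y, m) = 67
√(3156 + g(D, r(8))) = √(3156 + 67) = √3223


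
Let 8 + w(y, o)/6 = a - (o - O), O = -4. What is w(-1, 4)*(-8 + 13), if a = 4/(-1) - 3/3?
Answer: -630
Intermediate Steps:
a = -5 (a = 4*(-1) - 3*⅓ = -4 - 1 = -5)
w(y, o) = -102 - 6*o (w(y, o) = -48 + 6*(-5 - (o - 1*(-4))) = -48 + 6*(-5 - (o + 4)) = -48 + 6*(-5 - (4 + o)) = -48 + 6*(-5 + (-4 - o)) = -48 + 6*(-9 - o) = -48 + (-54 - 6*o) = -102 - 6*o)
w(-1, 4)*(-8 + 13) = (-102 - 6*4)*(-8 + 13) = (-102 - 24)*5 = -126*5 = -630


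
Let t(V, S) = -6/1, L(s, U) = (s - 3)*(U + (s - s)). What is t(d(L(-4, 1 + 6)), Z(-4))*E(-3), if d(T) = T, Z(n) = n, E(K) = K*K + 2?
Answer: -66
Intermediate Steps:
L(s, U) = U*(-3 + s) (L(s, U) = (-3 + s)*(U + 0) = (-3 + s)*U = U*(-3 + s))
E(K) = 2 + K² (E(K) = K² + 2 = 2 + K²)
t(V, S) = -6 (t(V, S) = -6*1 = -6)
t(d(L(-4, 1 + 6)), Z(-4))*E(-3) = -6*(2 + (-3)²) = -6*(2 + 9) = -6*11 = -66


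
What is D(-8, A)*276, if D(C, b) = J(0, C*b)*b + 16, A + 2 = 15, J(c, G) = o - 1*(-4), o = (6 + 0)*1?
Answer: 40296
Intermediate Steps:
o = 6 (o = 6*1 = 6)
J(c, G) = 10 (J(c, G) = 6 - 1*(-4) = 6 + 4 = 10)
A = 13 (A = -2 + 15 = 13)
D(C, b) = 16 + 10*b (D(C, b) = 10*b + 16 = 16 + 10*b)
D(-8, A)*276 = (16 + 10*13)*276 = (16 + 130)*276 = 146*276 = 40296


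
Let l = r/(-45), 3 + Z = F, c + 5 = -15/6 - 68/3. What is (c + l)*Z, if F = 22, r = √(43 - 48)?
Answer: -3439/6 - 19*I*√5/45 ≈ -573.17 - 0.94412*I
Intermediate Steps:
r = I*√5 (r = √(-5) = I*√5 ≈ 2.2361*I)
c = -181/6 (c = -5 + (-15/6 - 68/3) = -5 + (-15*⅙ - 68*⅓) = -5 + (-5/2 - 68/3) = -5 - 151/6 = -181/6 ≈ -30.167)
Z = 19 (Z = -3 + 22 = 19)
l = -I*√5/45 (l = (I*√5)/(-45) = (I*√5)*(-1/45) = -I*√5/45 ≈ -0.04969*I)
(c + l)*Z = (-181/6 - I*√5/45)*19 = -3439/6 - 19*I*√5/45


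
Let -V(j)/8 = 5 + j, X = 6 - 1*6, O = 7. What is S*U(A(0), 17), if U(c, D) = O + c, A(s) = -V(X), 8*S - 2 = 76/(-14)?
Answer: -141/7 ≈ -20.143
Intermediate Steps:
X = 0 (X = 6 - 6 = 0)
V(j) = -40 - 8*j (V(j) = -8*(5 + j) = -40 - 8*j)
S = -3/7 (S = 1/4 + (76/(-14))/8 = 1/4 + (76*(-1/14))/8 = 1/4 + (1/8)*(-38/7) = 1/4 - 19/28 = -3/7 ≈ -0.42857)
A(s) = 40 (A(s) = -(-40 - 8*0) = -(-40 + 0) = -1*(-40) = 40)
U(c, D) = 7 + c
S*U(A(0), 17) = -3*(7 + 40)/7 = -3/7*47 = -141/7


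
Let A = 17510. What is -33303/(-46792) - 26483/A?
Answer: -328028503/409663960 ≈ -0.80073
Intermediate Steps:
-33303/(-46792) - 26483/A = -33303/(-46792) - 26483/17510 = -33303*(-1/46792) - 26483*1/17510 = 33303/46792 - 26483/17510 = -328028503/409663960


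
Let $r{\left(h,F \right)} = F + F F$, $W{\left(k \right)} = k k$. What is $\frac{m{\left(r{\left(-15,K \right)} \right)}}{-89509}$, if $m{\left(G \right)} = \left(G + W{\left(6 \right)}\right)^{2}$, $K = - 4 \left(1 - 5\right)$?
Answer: $- \frac{13552}{12787} \approx -1.0598$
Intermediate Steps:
$K = 16$ ($K = \left(-4\right) \left(-4\right) = 16$)
$W{\left(k \right)} = k^{2}$
$r{\left(h,F \right)} = F + F^{2}$
$m{\left(G \right)} = \left(36 + G\right)^{2}$ ($m{\left(G \right)} = \left(G + 6^{2}\right)^{2} = \left(G + 36\right)^{2} = \left(36 + G\right)^{2}$)
$\frac{m{\left(r{\left(-15,K \right)} \right)}}{-89509} = \frac{\left(36 + 16 \left(1 + 16\right)\right)^{2}}{-89509} = \left(36 + 16 \cdot 17\right)^{2} \left(- \frac{1}{89509}\right) = \left(36 + 272\right)^{2} \left(- \frac{1}{89509}\right) = 308^{2} \left(- \frac{1}{89509}\right) = 94864 \left(- \frac{1}{89509}\right) = - \frac{13552}{12787}$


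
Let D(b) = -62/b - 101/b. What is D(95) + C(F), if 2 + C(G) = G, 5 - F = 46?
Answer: -4248/95 ≈ -44.716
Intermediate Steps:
F = -41 (F = 5 - 1*46 = 5 - 46 = -41)
D(b) = -163/b
C(G) = -2 + G
D(95) + C(F) = -163/95 + (-2 - 41) = -163*1/95 - 43 = -163/95 - 43 = -4248/95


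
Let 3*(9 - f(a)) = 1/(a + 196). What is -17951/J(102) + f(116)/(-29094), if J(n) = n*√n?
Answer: -8423/27231984 - 17951*√102/10404 ≈ -17.426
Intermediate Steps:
J(n) = n^(3/2)
f(a) = 9 - 1/(3*(196 + a)) (f(a) = 9 - 1/(3*(a + 196)) = 9 - 1/(3*(196 + a)))
-17951/J(102) + f(116)/(-29094) = -17951*√102/10404 + ((5291 + 27*116)/(3*(196 + 116)))/(-29094) = -17951*√102/10404 + ((⅓)*(5291 + 3132)/312)*(-1/29094) = -17951*√102/10404 + ((⅓)*(1/312)*8423)*(-1/29094) = -17951*√102/10404 + (8423/936)*(-1/29094) = -17951*√102/10404 - 8423/27231984 = -8423/27231984 - 17951*√102/10404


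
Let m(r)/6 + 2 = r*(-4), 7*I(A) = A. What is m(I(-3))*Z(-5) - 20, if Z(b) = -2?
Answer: -116/7 ≈ -16.571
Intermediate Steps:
I(A) = A/7
m(r) = -12 - 24*r (m(r) = -12 + 6*(r*(-4)) = -12 + 6*(-4*r) = -12 - 24*r)
m(I(-3))*Z(-5) - 20 = (-12 - 24*(-3)/7)*(-2) - 20 = (-12 - 24*(-3/7))*(-2) - 20 = (-12 + 72/7)*(-2) - 20 = -12/7*(-2) - 20 = 24/7 - 20 = -116/7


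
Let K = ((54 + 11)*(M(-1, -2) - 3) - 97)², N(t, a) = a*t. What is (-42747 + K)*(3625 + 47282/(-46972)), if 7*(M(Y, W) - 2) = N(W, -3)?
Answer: -131165003547303/1150814 ≈ -1.1398e+8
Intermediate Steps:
M(Y, W) = 2 - 3*W/7 (M(Y, W) = 2 + (-3*W)/7 = 2 - 3*W/7)
K = 553536/49 (K = ((54 + 11)*((2 - 3/7*(-2)) - 3) - 97)² = (65*((2 + 6/7) - 3) - 97)² = (65*(20/7 - 3) - 97)² = (65*(-⅐) - 97)² = (-65/7 - 97)² = (-744/7)² = 553536/49 ≈ 11297.)
(-42747 + K)*(3625 + 47282/(-46972)) = (-42747 + 553536/49)*(3625 + 47282/(-46972)) = -1541067*(3625 + 47282*(-1/46972))/49 = -1541067*(3625 - 23641/23486)/49 = -1541067/49*85113109/23486 = -131165003547303/1150814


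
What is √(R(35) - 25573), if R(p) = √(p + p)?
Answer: √(-25573 + √70) ≈ 159.89*I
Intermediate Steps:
R(p) = √2*√p (R(p) = √(2*p) = √2*√p)
√(R(35) - 25573) = √(√2*√35 - 25573) = √(√70 - 25573) = √(-25573 + √70)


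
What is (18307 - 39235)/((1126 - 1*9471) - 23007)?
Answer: 2616/3919 ≈ 0.66752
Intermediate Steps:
(18307 - 39235)/((1126 - 1*9471) - 23007) = -20928/((1126 - 9471) - 23007) = -20928/(-8345 - 23007) = -20928/(-31352) = -20928*(-1/31352) = 2616/3919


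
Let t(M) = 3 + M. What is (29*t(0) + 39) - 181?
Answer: -55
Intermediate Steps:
(29*t(0) + 39) - 181 = (29*(3 + 0) + 39) - 181 = (29*3 + 39) - 181 = (87 + 39) - 181 = 126 - 181 = -55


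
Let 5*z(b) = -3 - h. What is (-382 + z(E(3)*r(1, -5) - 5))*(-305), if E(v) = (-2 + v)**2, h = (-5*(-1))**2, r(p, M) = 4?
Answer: 118218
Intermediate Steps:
h = 25 (h = 5**2 = 25)
z(b) = -28/5 (z(b) = (-3 - 1*25)/5 = (-3 - 25)/5 = (1/5)*(-28) = -28/5)
(-382 + z(E(3)*r(1, -5) - 5))*(-305) = (-382 - 28/5)*(-305) = -1938/5*(-305) = 118218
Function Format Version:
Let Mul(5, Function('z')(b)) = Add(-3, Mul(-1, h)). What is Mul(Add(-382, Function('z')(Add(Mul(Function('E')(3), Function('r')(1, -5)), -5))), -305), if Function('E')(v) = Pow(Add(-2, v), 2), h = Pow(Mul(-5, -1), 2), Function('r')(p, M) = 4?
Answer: 118218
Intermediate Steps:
h = 25 (h = Pow(5, 2) = 25)
Function('z')(b) = Rational(-28, 5) (Function('z')(b) = Mul(Rational(1, 5), Add(-3, Mul(-1, 25))) = Mul(Rational(1, 5), Add(-3, -25)) = Mul(Rational(1, 5), -28) = Rational(-28, 5))
Mul(Add(-382, Function('z')(Add(Mul(Function('E')(3), Function('r')(1, -5)), -5))), -305) = Mul(Add(-382, Rational(-28, 5)), -305) = Mul(Rational(-1938, 5), -305) = 118218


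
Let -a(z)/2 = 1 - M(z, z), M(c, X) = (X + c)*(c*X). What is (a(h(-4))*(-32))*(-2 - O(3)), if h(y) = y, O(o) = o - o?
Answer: -16512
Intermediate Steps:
O(o) = 0
M(c, X) = X*c*(X + c) (M(c, X) = (X + c)*(X*c) = X*c*(X + c))
a(z) = -2 + 4*z**3 (a(z) = -2*(1 - z*z*(z + z)) = -2*(1 - z*z*2*z) = -2*(1 - 2*z**3) = -2 + 4*z**3)
(a(h(-4))*(-32))*(-2 - O(3)) = ((-2 + 4*(-4)**3)*(-32))*(-2 - 1*0) = ((-2 + 4*(-64))*(-32))*(-2 + 0) = ((-2 - 256)*(-32))*(-2) = -258*(-32)*(-2) = 8256*(-2) = -16512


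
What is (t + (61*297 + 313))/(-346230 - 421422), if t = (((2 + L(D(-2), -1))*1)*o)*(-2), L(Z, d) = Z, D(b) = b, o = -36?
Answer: -9215/383826 ≈ -0.024008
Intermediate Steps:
t = 0 (t = (((2 - 2)*1)*(-36))*(-2) = ((0*1)*(-36))*(-2) = (0*(-36))*(-2) = 0*(-2) = 0)
(t + (61*297 + 313))/(-346230 - 421422) = (0 + (61*297 + 313))/(-346230 - 421422) = (0 + (18117 + 313))/(-767652) = (0 + 18430)*(-1/767652) = 18430*(-1/767652) = -9215/383826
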